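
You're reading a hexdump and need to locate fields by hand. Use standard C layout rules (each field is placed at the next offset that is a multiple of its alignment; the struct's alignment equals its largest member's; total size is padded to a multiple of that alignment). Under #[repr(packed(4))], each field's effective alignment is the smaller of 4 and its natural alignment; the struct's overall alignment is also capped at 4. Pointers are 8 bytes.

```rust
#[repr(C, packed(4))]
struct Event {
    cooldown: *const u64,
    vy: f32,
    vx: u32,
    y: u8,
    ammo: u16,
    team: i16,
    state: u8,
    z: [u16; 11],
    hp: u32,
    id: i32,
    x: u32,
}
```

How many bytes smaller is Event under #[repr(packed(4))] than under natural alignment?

natural layout:
  cooldown at 0 (size 8, align 8) → ends 8
  vy at 8 (size 4, align 4) → ends 12
  vx at 12 (size 4, align 4) → ends 16
  y at 16 (size 1, align 1) → ends 17
  pad 1 to align 2 for ammo
  ammo at 18 (size 2, align 2) → ends 20
  team at 20 (size 2, align 2) → ends 22
  state at 22 (size 1, align 1) → ends 23
  pad 1 to align 2 for z
  z at 24 (size 22, align 2) → ends 46
  pad 2 to align 4 for hp
  hp at 48 (size 4, align 4) → ends 52
  id at 52 (size 4, align 4) → ends 56
  x at 56 (size 4, align 4) → ends 60
  tail pad 4 to reach multiple of 8
  total 64 bytes, alignment 8
packed(4) layout:
  cooldown at 0 (size 8, align 4) → ends 8
  vy at 8 (size 4, align 4) → ends 12
  vx at 12 (size 4, align 4) → ends 16
  y at 16 (size 1, align 1) → ends 17
  pad 1 to align 2 for ammo
  ammo at 18 (size 2, align 2) → ends 20
  team at 20 (size 2, align 2) → ends 22
  state at 22 (size 1, align 1) → ends 23
  pad 1 to align 2 for z
  z at 24 (size 22, align 2) → ends 46
  pad 2 to align 4 for hp
  hp at 48 (size 4, align 4) → ends 52
  id at 52 (size 4, align 4) → ends 56
  x at 56 (size 4, align 4) → ends 60
  total 60 bytes, alignment 4
64 − 60 = 4

4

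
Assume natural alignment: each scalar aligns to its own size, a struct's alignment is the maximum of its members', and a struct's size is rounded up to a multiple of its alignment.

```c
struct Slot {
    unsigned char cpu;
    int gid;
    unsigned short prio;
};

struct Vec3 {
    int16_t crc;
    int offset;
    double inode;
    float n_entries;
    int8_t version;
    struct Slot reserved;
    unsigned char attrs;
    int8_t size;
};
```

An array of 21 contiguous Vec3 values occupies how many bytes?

840

Slot: cpu at 0 (size 1, align 1) → ends 1; pad 3 to align 4 for gid; gid at 4 (size 4, align 4) → ends 8; prio at 8 (size 2, align 2) → ends 10; tail pad 2 to reach multiple of 4; total 12 bytes, alignment 4
crc at 0 (size 2, align 2) → ends 2
pad 2 to align 4 for offset
offset at 4 (size 4, align 4) → ends 8
inode at 8 (size 8, align 8) → ends 16
n_entries at 16 (size 4, align 4) → ends 20
version at 20 (size 1, align 1) → ends 21
pad 3 to align 4 for reserved
reserved at 24 (size 12, align 4) → ends 36
attrs at 36 (size 1, align 1) → ends 37
size at 37 (size 1, align 1) → ends 38
tail pad 2 to reach multiple of 8
total 40 bytes, alignment 8
array of 21: 21 × 40 = 840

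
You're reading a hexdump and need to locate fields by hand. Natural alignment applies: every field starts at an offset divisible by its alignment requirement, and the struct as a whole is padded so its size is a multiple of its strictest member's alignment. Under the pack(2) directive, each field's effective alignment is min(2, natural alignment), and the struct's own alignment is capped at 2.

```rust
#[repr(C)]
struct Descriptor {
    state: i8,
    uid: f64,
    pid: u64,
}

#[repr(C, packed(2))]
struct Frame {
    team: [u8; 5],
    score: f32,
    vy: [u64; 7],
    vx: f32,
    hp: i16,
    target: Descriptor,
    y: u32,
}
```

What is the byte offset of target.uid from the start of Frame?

80

Descriptor: 0..1  state  (1B, 1-aligned); 1..8  -- padding (7B); 8..16  uid  (8B, 8-aligned); 16..24  pid  (8B, 8-aligned); sizeof = 24, alignof = 8
0..5  team  (5B, 1-aligned)
5..6  -- padding (1B)
6..10  score  (4B, 2-aligned)
10..66  vy  (56B, 2-aligned)
66..70  vx  (4B, 2-aligned)
70..72  hp  (2B, 2-aligned)
72..96  target  (24B, 2-aligned)
within Descriptor: uid at 8
72 + 8 = 80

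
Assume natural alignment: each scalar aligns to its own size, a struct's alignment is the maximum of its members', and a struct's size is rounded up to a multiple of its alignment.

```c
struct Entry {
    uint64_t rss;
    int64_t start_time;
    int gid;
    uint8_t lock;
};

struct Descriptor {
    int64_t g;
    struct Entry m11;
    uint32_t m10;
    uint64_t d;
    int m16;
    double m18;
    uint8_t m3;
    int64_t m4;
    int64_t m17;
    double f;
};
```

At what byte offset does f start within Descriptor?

88

Entry: rss at 0 (size 8, align 8) → ends 8; start_time at 8 (size 8, align 8) → ends 16; gid at 16 (size 4, align 4) → ends 20; lock at 20 (size 1, align 1) → ends 21; tail pad 3 to reach multiple of 8; total 24 bytes, alignment 8
g at 0 (size 8, align 8) → ends 8
m11 at 8 (size 24, align 8) → ends 32
m10 at 32 (size 4, align 4) → ends 36
pad 4 to align 8 for d
d at 40 (size 8, align 8) → ends 48
m16 at 48 (size 4, align 4) → ends 52
pad 4 to align 8 for m18
m18 at 56 (size 8, align 8) → ends 64
m3 at 64 (size 1, align 1) → ends 65
pad 7 to align 8 for m4
m4 at 72 (size 8, align 8) → ends 80
m17 at 80 (size 8, align 8) → ends 88
f at 88 (size 8, align 8) → ends 96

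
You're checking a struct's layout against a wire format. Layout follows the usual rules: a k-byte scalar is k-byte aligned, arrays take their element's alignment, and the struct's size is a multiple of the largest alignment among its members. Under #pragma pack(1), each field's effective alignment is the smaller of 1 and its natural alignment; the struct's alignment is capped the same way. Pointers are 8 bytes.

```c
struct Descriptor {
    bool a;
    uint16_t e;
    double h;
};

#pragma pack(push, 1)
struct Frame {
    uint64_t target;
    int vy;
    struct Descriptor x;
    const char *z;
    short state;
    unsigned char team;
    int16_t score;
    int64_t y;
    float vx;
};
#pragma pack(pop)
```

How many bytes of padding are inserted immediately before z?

Descriptor: a at 0 (size 1, align 1) → ends 1; pad 1 to align 2 for e; e at 2 (size 2, align 2) → ends 4; pad 4 to align 8 for h; h at 8 (size 8, align 8) → ends 16; total 16 bytes, alignment 8
target at 0 (size 8, align 1) → ends 8
vy at 8 (size 4, align 1) → ends 12
x at 12 (size 16, align 1) → ends 28
z at 28 (size 8, align 1) → ends 36

0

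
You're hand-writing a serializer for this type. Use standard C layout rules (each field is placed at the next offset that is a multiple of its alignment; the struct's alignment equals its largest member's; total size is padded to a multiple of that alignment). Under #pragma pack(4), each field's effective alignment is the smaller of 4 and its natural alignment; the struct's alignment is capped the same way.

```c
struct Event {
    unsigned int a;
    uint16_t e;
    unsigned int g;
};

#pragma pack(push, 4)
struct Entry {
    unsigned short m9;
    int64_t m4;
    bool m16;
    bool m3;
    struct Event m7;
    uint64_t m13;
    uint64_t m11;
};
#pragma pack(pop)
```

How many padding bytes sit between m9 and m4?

2

Event: a at 0 (size 4, align 4) → ends 4; e at 4 (size 2, align 2) → ends 6; pad 2 to align 4 for g; g at 8 (size 4, align 4) → ends 12; total 12 bytes, alignment 4
m9 at 0 (size 2, align 2) → ends 2
pad 2 to align 4 for m4
m4 at 4 (size 8, align 4) → ends 12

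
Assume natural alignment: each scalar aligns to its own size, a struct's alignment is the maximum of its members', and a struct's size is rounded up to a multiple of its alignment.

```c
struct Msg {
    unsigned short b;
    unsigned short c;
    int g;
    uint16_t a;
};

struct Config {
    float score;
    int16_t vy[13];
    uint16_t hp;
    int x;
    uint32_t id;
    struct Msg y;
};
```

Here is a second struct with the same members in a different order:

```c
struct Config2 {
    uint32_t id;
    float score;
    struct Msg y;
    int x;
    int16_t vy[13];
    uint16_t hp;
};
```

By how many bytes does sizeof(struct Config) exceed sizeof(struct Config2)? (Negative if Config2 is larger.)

Msg: b at 0 (size 2, align 2) → ends 2; c at 2 (size 2, align 2) → ends 4; g at 4 (size 4, align 4) → ends 8; a at 8 (size 2, align 2) → ends 10; tail pad 2 to reach multiple of 4; total 12 bytes, alignment 4
score at 0 (size 4, align 4) → ends 4
vy at 4 (size 26, align 2) → ends 30
hp at 30 (size 2, align 2) → ends 32
x at 32 (size 4, align 4) → ends 36
id at 36 (size 4, align 4) → ends 40
y at 40 (size 12, align 4) → ends 52
total 52 bytes, alignment 4
— Config2 —
id at 0 (size 4, align 4) → ends 4
score at 4 (size 4, align 4) → ends 8
y at 8 (size 12, align 4) → ends 20
x at 20 (size 4, align 4) → ends 24
vy at 24 (size 26, align 2) → ends 50
hp at 50 (size 2, align 2) → ends 52
total 52 bytes, alignment 4
52 − 52 = 0

0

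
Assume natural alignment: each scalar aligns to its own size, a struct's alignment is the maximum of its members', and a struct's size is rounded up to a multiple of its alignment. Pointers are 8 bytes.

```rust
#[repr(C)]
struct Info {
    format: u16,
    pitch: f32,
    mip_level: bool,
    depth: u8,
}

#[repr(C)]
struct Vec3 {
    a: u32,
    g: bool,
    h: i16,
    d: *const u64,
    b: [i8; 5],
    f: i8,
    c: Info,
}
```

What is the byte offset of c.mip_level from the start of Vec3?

Info: 0..2  format  (2B, 2-aligned); 2..4  -- padding (2B); 4..8  pitch  (4B, 4-aligned); 8..9  mip_level  (1B, 1-aligned); 9..10  depth  (1B, 1-aligned); 10..12  -- tail padding (2B); sizeof = 12, alignof = 4
0..4  a  (4B, 4-aligned)
4..5  g  (1B, 1-aligned)
5..6  -- padding (1B)
6..8  h  (2B, 2-aligned)
8..16  d  (8B, 8-aligned)
16..21  b  (5B, 1-aligned)
21..22  f  (1B, 1-aligned)
22..24  -- padding (2B)
24..36  c  (12B, 4-aligned)
within Info: mip_level at 8
24 + 8 = 32

32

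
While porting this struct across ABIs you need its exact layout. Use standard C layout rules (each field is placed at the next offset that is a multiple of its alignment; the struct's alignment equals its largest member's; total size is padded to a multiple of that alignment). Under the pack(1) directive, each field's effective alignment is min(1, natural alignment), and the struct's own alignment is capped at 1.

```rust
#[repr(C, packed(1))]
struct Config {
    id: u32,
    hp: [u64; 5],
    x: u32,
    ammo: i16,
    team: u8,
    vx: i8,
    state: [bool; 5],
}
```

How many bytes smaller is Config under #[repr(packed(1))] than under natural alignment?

natural layout:
  0..4  id  (4B, 4-aligned)
  4..8  -- padding (4B)
  8..48  hp  (40B, 8-aligned)
  48..52  x  (4B, 4-aligned)
  52..54  ammo  (2B, 2-aligned)
  54..55  team  (1B, 1-aligned)
  55..56  vx  (1B, 1-aligned)
  56..61  state  (5B, 1-aligned)
  61..64  -- tail padding (3B)
  sizeof = 64, alignof = 8
packed(1) layout:
  0..4  id  (4B, 1-aligned)
  4..44  hp  (40B, 1-aligned)
  44..48  x  (4B, 1-aligned)
  48..50  ammo  (2B, 1-aligned)
  50..51  team  (1B, 1-aligned)
  51..52  vx  (1B, 1-aligned)
  52..57  state  (5B, 1-aligned)
  sizeof = 57, alignof = 1
64 − 57 = 7

7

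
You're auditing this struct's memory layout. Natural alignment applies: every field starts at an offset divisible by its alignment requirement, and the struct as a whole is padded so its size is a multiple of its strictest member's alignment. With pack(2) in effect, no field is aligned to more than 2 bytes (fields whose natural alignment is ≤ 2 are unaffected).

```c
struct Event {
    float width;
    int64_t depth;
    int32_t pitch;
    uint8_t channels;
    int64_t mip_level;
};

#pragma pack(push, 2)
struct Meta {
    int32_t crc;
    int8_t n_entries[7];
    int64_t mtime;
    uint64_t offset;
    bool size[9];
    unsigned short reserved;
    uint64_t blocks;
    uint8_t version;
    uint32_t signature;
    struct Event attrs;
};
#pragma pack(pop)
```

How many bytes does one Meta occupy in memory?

Event: 0..4  width  (4B, 4-aligned); 4..8  -- padding (4B); 8..16  depth  (8B, 8-aligned); 16..20  pitch  (4B, 4-aligned); 20..21  channels  (1B, 1-aligned); 21..24  -- padding (3B); 24..32  mip_level  (8B, 8-aligned); sizeof = 32, alignof = 8
0..4  crc  (4B, 2-aligned)
4..11  n_entries  (7B, 1-aligned)
11..12  -- padding (1B)
12..20  mtime  (8B, 2-aligned)
20..28  offset  (8B, 2-aligned)
28..37  size  (9B, 1-aligned)
37..38  -- padding (1B)
38..40  reserved  (2B, 2-aligned)
40..48  blocks  (8B, 2-aligned)
48..49  version  (1B, 1-aligned)
49..50  -- padding (1B)
50..54  signature  (4B, 2-aligned)
54..86  attrs  (32B, 2-aligned)
sizeof = 86, alignof = 2

86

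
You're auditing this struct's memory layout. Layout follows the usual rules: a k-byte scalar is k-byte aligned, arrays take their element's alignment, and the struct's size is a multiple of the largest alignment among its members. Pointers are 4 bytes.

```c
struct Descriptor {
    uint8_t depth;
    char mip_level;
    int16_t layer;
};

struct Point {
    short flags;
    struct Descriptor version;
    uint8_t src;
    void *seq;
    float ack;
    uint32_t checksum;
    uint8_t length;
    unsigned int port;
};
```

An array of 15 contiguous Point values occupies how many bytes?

Descriptor: 0..1  depth  (1B, 1-aligned); 1..2  mip_level  (1B, 1-aligned); 2..4  layer  (2B, 2-aligned); sizeof = 4, alignof = 2
0..2  flags  (2B, 2-aligned)
2..6  version  (4B, 2-aligned)
6..7  src  (1B, 1-aligned)
7..8  -- padding (1B)
8..12  seq  (4B, 4-aligned)
12..16  ack  (4B, 4-aligned)
16..20  checksum  (4B, 4-aligned)
20..21  length  (1B, 1-aligned)
21..24  -- padding (3B)
24..28  port  (4B, 4-aligned)
sizeof = 28, alignof = 4
array of 15: 15 × 28 = 420

420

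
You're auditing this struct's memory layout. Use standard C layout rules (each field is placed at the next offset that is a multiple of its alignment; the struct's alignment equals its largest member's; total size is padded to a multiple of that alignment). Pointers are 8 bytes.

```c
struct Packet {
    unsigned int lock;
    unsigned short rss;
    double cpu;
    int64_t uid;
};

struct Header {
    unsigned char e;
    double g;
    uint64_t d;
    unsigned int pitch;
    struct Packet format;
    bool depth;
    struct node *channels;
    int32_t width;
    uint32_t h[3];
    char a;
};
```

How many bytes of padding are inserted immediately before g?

Packet: 0..4  lock  (4B, 4-aligned); 4..6  rss  (2B, 2-aligned); 6..8  -- padding (2B); 8..16  cpu  (8B, 8-aligned); 16..24  uid  (8B, 8-aligned); sizeof = 24, alignof = 8
0..1  e  (1B, 1-aligned)
1..8  -- padding (7B)
8..16  g  (8B, 8-aligned)

7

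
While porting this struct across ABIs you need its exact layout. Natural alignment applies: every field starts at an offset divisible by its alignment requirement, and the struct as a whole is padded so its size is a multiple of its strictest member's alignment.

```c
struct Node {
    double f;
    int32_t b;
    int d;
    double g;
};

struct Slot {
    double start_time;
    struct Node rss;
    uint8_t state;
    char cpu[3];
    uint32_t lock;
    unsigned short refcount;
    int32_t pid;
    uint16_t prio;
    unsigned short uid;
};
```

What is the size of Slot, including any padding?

56

Node: 0..8  f  (8B, 8-aligned); 8..12  b  (4B, 4-aligned); 12..16  d  (4B, 4-aligned); 16..24  g  (8B, 8-aligned); sizeof = 24, alignof = 8
0..8  start_time  (8B, 8-aligned)
8..32  rss  (24B, 8-aligned)
32..33  state  (1B, 1-aligned)
33..36  cpu  (3B, 1-aligned)
36..40  lock  (4B, 4-aligned)
40..42  refcount  (2B, 2-aligned)
42..44  -- padding (2B)
44..48  pid  (4B, 4-aligned)
48..50  prio  (2B, 2-aligned)
50..52  uid  (2B, 2-aligned)
52..56  -- tail padding (4B)
sizeof = 56, alignof = 8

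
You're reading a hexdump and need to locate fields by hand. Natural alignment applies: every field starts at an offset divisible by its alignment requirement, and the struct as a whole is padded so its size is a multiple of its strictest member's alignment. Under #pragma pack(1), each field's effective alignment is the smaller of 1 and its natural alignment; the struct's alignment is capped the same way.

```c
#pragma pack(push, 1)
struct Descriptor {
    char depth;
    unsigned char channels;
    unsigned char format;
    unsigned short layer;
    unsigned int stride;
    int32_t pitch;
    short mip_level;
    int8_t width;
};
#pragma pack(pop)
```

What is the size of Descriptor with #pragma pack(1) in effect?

depth at 0 (size 1, align 1) → ends 1
channels at 1 (size 1, align 1) → ends 2
format at 2 (size 1, align 1) → ends 3
layer at 3 (size 2, align 1) → ends 5
stride at 5 (size 4, align 1) → ends 9
pitch at 9 (size 4, align 1) → ends 13
mip_level at 13 (size 2, align 1) → ends 15
width at 15 (size 1, align 1) → ends 16
total 16 bytes, alignment 1

16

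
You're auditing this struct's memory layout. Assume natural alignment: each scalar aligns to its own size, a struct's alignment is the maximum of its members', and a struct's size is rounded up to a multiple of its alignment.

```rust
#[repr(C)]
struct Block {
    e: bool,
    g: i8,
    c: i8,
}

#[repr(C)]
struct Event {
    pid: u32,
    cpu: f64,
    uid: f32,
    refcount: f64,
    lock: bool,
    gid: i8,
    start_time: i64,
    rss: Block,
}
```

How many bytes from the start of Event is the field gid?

Block: @0: e [1B, align 1] → 1; @1: g [1B, align 1] → 2; @2: c [1B, align 1] → 3; size 3, align 1
@0: pid [4B, align 4] → 4
+4 pad (align 8)
@8: cpu [8B, align 8] → 16
@16: uid [4B, align 4] → 20
+4 pad (align 8)
@24: refcount [8B, align 8] → 32
@32: lock [1B, align 1] → 33
@33: gid [1B, align 1] → 34

33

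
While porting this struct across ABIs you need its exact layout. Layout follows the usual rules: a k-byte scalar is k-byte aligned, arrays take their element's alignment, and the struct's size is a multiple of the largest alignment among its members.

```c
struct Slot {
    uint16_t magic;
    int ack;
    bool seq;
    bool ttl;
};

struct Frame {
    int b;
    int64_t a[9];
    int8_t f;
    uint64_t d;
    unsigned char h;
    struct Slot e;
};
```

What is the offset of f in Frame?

Slot: magic at 0 (size 2, align 2) → ends 2; pad 2 to align 4 for ack; ack at 4 (size 4, align 4) → ends 8; seq at 8 (size 1, align 1) → ends 9; ttl at 9 (size 1, align 1) → ends 10; tail pad 2 to reach multiple of 4; total 12 bytes, alignment 4
b at 0 (size 4, align 4) → ends 4
pad 4 to align 8 for a
a at 8 (size 72, align 8) → ends 80
f at 80 (size 1, align 1) → ends 81

80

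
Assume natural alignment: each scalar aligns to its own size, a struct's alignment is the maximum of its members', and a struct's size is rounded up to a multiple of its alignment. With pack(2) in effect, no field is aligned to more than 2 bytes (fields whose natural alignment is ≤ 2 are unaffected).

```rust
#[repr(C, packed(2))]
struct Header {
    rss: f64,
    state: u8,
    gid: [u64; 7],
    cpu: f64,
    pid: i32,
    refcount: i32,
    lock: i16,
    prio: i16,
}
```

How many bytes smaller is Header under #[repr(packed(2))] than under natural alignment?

10

natural layout:
  @0: rss [8B, align 8] → 8
  @8: state [1B, align 1] → 9
  +7 pad (align 8)
  @16: gid [56B, align 8] → 72
  @72: cpu [8B, align 8] → 80
  @80: pid [4B, align 4] → 84
  @84: refcount [4B, align 4] → 88
  @88: lock [2B, align 2] → 90
  @90: prio [2B, align 2] → 92
  +4 tail pad (align 8)
  size 96, align 8
packed(2) layout:
  @0: rss [8B, align 2] → 8
  @8: state [1B, align 1] → 9
  +1 pad (align 2)
  @10: gid [56B, align 2] → 66
  @66: cpu [8B, align 2] → 74
  @74: pid [4B, align 2] → 78
  @78: refcount [4B, align 2] → 82
  @82: lock [2B, align 2] → 84
  @84: prio [2B, align 2] → 86
  size 86, align 2
96 − 86 = 10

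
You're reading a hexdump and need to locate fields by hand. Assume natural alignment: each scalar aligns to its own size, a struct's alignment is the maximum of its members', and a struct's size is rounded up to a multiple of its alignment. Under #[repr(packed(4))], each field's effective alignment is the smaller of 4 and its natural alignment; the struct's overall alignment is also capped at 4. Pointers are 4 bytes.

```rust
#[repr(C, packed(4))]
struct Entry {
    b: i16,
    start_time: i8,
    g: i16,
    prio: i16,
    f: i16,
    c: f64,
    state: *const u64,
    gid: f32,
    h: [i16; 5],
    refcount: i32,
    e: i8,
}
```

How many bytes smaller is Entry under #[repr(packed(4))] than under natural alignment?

8

natural layout:
  b at 0 (size 2, align 2) → ends 2
  start_time at 2 (size 1, align 1) → ends 3
  pad 1 to align 2 for g
  g at 4 (size 2, align 2) → ends 6
  prio at 6 (size 2, align 2) → ends 8
  f at 8 (size 2, align 2) → ends 10
  pad 6 to align 8 for c
  c at 16 (size 8, align 8) → ends 24
  state at 24 (size 4, align 4) → ends 28
  gid at 28 (size 4, align 4) → ends 32
  h at 32 (size 10, align 2) → ends 42
  pad 2 to align 4 for refcount
  refcount at 44 (size 4, align 4) → ends 48
  e at 48 (size 1, align 1) → ends 49
  tail pad 7 to reach multiple of 8
  total 56 bytes, alignment 8
packed(4) layout:
  b at 0 (size 2, align 2) → ends 2
  start_time at 2 (size 1, align 1) → ends 3
  pad 1 to align 2 for g
  g at 4 (size 2, align 2) → ends 6
  prio at 6 (size 2, align 2) → ends 8
  f at 8 (size 2, align 2) → ends 10
  pad 2 to align 4 for c
  c at 12 (size 8, align 4) → ends 20
  state at 20 (size 4, align 4) → ends 24
  gid at 24 (size 4, align 4) → ends 28
  h at 28 (size 10, align 2) → ends 38
  pad 2 to align 4 for refcount
  refcount at 40 (size 4, align 4) → ends 44
  e at 44 (size 1, align 1) → ends 45
  tail pad 3 to reach multiple of 4
  total 48 bytes, alignment 4
56 − 48 = 8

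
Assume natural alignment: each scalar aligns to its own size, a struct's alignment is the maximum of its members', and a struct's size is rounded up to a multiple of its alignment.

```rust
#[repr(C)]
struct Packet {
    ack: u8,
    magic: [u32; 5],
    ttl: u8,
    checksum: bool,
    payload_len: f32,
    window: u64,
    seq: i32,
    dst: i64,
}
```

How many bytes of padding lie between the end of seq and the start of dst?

ack at 0 (size 1, align 1) → ends 1
pad 3 to align 4 for magic
magic at 4 (size 20, align 4) → ends 24
ttl at 24 (size 1, align 1) → ends 25
checksum at 25 (size 1, align 1) → ends 26
pad 2 to align 4 for payload_len
payload_len at 28 (size 4, align 4) → ends 32
window at 32 (size 8, align 8) → ends 40
seq at 40 (size 4, align 4) → ends 44
pad 4 to align 8 for dst
dst at 48 (size 8, align 8) → ends 56

4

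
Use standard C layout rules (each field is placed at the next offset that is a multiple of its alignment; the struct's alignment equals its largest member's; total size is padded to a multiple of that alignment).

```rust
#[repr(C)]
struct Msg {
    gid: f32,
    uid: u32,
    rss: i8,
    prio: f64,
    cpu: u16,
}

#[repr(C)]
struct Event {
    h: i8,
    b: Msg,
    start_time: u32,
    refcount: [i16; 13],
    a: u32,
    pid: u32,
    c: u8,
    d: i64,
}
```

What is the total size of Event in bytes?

Msg: @0: gid [4B, align 4] → 4; @4: uid [4B, align 4] → 8; @8: rss [1B, align 1] → 9; +7 pad (align 8); @16: prio [8B, align 8] → 24; @24: cpu [2B, align 2] → 26; +6 tail pad (align 8); size 32, align 8
@0: h [1B, align 1] → 1
+7 pad (align 8)
@8: b [32B, align 8] → 40
@40: start_time [4B, align 4] → 44
@44: refcount [26B, align 2] → 70
+2 pad (align 4)
@72: a [4B, align 4] → 76
@76: pid [4B, align 4] → 80
@80: c [1B, align 1] → 81
+7 pad (align 8)
@88: d [8B, align 8] → 96
size 96, align 8

96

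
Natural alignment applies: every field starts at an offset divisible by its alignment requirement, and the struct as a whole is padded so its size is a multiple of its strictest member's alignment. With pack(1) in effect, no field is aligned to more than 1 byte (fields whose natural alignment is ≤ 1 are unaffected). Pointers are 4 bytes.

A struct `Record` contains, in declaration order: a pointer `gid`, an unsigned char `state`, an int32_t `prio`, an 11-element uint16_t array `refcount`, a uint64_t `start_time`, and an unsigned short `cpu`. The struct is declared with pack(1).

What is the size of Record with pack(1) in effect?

41

gid at 0 (size 4, align 1) → ends 4
state at 4 (size 1, align 1) → ends 5
prio at 5 (size 4, align 1) → ends 9
refcount at 9 (size 22, align 1) → ends 31
start_time at 31 (size 8, align 1) → ends 39
cpu at 39 (size 2, align 1) → ends 41
total 41 bytes, alignment 1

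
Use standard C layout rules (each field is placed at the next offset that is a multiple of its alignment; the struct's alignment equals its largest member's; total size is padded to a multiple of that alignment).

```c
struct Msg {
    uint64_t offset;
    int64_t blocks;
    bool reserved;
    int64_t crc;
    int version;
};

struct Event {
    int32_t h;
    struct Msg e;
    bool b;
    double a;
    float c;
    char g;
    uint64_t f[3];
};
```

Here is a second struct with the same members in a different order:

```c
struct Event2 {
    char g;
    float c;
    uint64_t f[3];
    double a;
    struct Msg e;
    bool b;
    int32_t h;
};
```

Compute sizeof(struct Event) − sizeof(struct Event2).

Msg: 0..8  offset  (8B, 8-aligned); 8..16  blocks  (8B, 8-aligned); 16..17  reserved  (1B, 1-aligned); 17..24  -- padding (7B); 24..32  crc  (8B, 8-aligned); 32..36  version  (4B, 4-aligned); 36..40  -- tail padding (4B); sizeof = 40, alignof = 8
0..4  h  (4B, 4-aligned)
4..8  -- padding (4B)
8..48  e  (40B, 8-aligned)
48..49  b  (1B, 1-aligned)
49..56  -- padding (7B)
56..64  a  (8B, 8-aligned)
64..68  c  (4B, 4-aligned)
68..69  g  (1B, 1-aligned)
69..72  -- padding (3B)
72..96  f  (24B, 8-aligned)
sizeof = 96, alignof = 8
— Event2 —
0..1  g  (1B, 1-aligned)
1..4  -- padding (3B)
4..8  c  (4B, 4-aligned)
8..32  f  (24B, 8-aligned)
32..40  a  (8B, 8-aligned)
40..80  e  (40B, 8-aligned)
80..81  b  (1B, 1-aligned)
81..84  -- padding (3B)
84..88  h  (4B, 4-aligned)
sizeof = 88, alignof = 8
96 − 88 = 8

8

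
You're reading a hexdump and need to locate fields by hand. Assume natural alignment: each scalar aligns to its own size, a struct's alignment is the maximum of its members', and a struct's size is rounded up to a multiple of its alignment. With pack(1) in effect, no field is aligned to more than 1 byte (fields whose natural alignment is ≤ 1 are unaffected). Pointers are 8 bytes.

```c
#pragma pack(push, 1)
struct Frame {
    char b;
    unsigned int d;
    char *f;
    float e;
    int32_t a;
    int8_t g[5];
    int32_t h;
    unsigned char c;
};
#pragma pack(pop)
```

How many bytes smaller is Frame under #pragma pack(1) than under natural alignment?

9

natural layout:
  b at 0 (size 1, align 1) → ends 1
  pad 3 to align 4 for d
  d at 4 (size 4, align 4) → ends 8
  f at 8 (size 8, align 8) → ends 16
  e at 16 (size 4, align 4) → ends 20
  a at 20 (size 4, align 4) → ends 24
  g at 24 (size 5, align 1) → ends 29
  pad 3 to align 4 for h
  h at 32 (size 4, align 4) → ends 36
  c at 36 (size 1, align 1) → ends 37
  tail pad 3 to reach multiple of 8
  total 40 bytes, alignment 8
packed(1) layout:
  b at 0 (size 1, align 1) → ends 1
  d at 1 (size 4, align 1) → ends 5
  f at 5 (size 8, align 1) → ends 13
  e at 13 (size 4, align 1) → ends 17
  a at 17 (size 4, align 1) → ends 21
  g at 21 (size 5, align 1) → ends 26
  h at 26 (size 4, align 1) → ends 30
  c at 30 (size 1, align 1) → ends 31
  total 31 bytes, alignment 1
40 − 31 = 9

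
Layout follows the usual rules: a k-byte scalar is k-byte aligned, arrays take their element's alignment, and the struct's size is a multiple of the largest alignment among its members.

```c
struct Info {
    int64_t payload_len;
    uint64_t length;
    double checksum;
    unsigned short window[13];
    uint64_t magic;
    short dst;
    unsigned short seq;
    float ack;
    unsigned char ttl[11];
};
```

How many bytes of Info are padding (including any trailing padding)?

payload_len at 0 (size 8, align 8) → ends 8
length at 8 (size 8, align 8) → ends 16
checksum at 16 (size 8, align 8) → ends 24
window at 24 (size 26, align 2) → ends 50
pad 6 to align 8 for magic
magic at 56 (size 8, align 8) → ends 64
dst at 64 (size 2, align 2) → ends 66
seq at 66 (size 2, align 2) → ends 68
ack at 68 (size 4, align 4) → ends 72
ttl at 72 (size 11, align 1) → ends 83
tail pad 5 to reach multiple of 8
total 88 bytes, alignment 8
data bytes 77, size 88 → padding 11

11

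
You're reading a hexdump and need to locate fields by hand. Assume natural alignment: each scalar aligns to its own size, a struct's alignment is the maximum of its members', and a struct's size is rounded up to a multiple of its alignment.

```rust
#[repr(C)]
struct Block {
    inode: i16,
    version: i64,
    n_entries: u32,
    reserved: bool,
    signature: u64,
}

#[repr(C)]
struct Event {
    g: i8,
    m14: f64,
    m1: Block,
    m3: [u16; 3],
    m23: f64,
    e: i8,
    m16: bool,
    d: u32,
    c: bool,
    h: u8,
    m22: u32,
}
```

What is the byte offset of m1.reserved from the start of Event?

36

Block: 0..2  inode  (2B, 2-aligned); 2..8  -- padding (6B); 8..16  version  (8B, 8-aligned); 16..20  n_entries  (4B, 4-aligned); 20..21  reserved  (1B, 1-aligned); 21..24  -- padding (3B); 24..32  signature  (8B, 8-aligned); sizeof = 32, alignof = 8
0..1  g  (1B, 1-aligned)
1..8  -- padding (7B)
8..16  m14  (8B, 8-aligned)
16..48  m1  (32B, 8-aligned)
within Block: reserved at 20
16 + 20 = 36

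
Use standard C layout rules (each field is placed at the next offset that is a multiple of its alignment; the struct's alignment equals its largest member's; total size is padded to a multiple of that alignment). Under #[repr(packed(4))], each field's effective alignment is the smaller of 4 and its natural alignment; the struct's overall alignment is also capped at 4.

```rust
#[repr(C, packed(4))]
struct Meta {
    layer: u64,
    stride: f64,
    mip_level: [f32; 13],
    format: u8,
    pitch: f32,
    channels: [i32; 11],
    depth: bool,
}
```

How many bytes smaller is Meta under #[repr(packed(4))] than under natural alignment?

4

natural layout:
  @0: layer [8B, align 8] → 8
  @8: stride [8B, align 8] → 16
  @16: mip_level [52B, align 4] → 68
  @68: format [1B, align 1] → 69
  +3 pad (align 4)
  @72: pitch [4B, align 4] → 76
  @76: channels [44B, align 4] → 120
  @120: depth [1B, align 1] → 121
  +7 tail pad (align 8)
  size 128, align 8
packed(4) layout:
  @0: layer [8B, align 4] → 8
  @8: stride [8B, align 4] → 16
  @16: mip_level [52B, align 4] → 68
  @68: format [1B, align 1] → 69
  +3 pad (align 4)
  @72: pitch [4B, align 4] → 76
  @76: channels [44B, align 4] → 120
  @120: depth [1B, align 1] → 121
  +3 tail pad (align 4)
  size 124, align 4
128 − 124 = 4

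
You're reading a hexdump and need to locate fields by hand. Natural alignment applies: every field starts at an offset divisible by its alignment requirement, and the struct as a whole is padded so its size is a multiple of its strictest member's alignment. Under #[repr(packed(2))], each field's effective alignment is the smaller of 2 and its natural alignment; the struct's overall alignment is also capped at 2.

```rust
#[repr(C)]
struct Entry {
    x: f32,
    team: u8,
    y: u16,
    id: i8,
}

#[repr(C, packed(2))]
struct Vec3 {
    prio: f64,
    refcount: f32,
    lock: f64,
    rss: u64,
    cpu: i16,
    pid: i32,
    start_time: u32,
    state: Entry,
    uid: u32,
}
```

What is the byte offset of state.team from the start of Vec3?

42

Entry: x at 0 (size 4, align 4) → ends 4; team at 4 (size 1, align 1) → ends 5; pad 1 to align 2 for y; y at 6 (size 2, align 2) → ends 8; id at 8 (size 1, align 1) → ends 9; tail pad 3 to reach multiple of 4; total 12 bytes, alignment 4
prio at 0 (size 8, align 2) → ends 8
refcount at 8 (size 4, align 2) → ends 12
lock at 12 (size 8, align 2) → ends 20
rss at 20 (size 8, align 2) → ends 28
cpu at 28 (size 2, align 2) → ends 30
pid at 30 (size 4, align 2) → ends 34
start_time at 34 (size 4, align 2) → ends 38
state at 38 (size 12, align 2) → ends 50
within Entry: team at 4
38 + 4 = 42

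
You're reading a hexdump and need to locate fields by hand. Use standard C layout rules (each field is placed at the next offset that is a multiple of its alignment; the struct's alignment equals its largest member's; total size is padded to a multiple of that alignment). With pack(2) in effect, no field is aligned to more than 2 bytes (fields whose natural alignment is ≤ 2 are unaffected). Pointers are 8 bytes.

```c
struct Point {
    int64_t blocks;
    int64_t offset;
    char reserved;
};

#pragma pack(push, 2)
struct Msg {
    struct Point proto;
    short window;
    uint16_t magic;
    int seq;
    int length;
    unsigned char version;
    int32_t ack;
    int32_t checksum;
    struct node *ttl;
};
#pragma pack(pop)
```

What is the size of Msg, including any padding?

54

Point: blocks at 0 (size 8, align 8) → ends 8; offset at 8 (size 8, align 8) → ends 16; reserved at 16 (size 1, align 1) → ends 17; tail pad 7 to reach multiple of 8; total 24 bytes, alignment 8
proto at 0 (size 24, align 2) → ends 24
window at 24 (size 2, align 2) → ends 26
magic at 26 (size 2, align 2) → ends 28
seq at 28 (size 4, align 2) → ends 32
length at 32 (size 4, align 2) → ends 36
version at 36 (size 1, align 1) → ends 37
pad 1 to align 2 for ack
ack at 38 (size 4, align 2) → ends 42
checksum at 42 (size 4, align 2) → ends 46
ttl at 46 (size 8, align 2) → ends 54
total 54 bytes, alignment 2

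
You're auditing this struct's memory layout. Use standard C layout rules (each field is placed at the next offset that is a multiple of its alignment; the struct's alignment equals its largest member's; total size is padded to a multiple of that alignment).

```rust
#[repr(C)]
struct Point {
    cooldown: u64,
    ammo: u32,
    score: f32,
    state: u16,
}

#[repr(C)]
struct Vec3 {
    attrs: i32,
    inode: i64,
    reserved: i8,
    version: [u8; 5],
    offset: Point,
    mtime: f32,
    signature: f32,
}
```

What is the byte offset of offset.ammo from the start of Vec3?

32

Point: cooldown at 0 (size 8, align 8) → ends 8; ammo at 8 (size 4, align 4) → ends 12; score at 12 (size 4, align 4) → ends 16; state at 16 (size 2, align 2) → ends 18; tail pad 6 to reach multiple of 8; total 24 bytes, alignment 8
attrs at 0 (size 4, align 4) → ends 4
pad 4 to align 8 for inode
inode at 8 (size 8, align 8) → ends 16
reserved at 16 (size 1, align 1) → ends 17
version at 17 (size 5, align 1) → ends 22
pad 2 to align 8 for offset
offset at 24 (size 24, align 8) → ends 48
within Point: ammo at 8
24 + 8 = 32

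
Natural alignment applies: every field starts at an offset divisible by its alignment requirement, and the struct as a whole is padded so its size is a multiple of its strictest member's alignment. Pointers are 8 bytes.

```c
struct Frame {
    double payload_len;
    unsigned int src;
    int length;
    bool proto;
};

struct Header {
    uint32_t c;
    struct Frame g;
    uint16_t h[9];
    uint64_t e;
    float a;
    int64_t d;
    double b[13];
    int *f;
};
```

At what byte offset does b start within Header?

Frame: @0: payload_len [8B, align 8] → 8; @8: src [4B, align 4] → 12; @12: length [4B, align 4] → 16; @16: proto [1B, align 1] → 17; +7 tail pad (align 8); size 24, align 8
@0: c [4B, align 4] → 4
+4 pad (align 8)
@8: g [24B, align 8] → 32
@32: h [18B, align 2] → 50
+6 pad (align 8)
@56: e [8B, align 8] → 64
@64: a [4B, align 4] → 68
+4 pad (align 8)
@72: d [8B, align 8] → 80
@80: b [104B, align 8] → 184

80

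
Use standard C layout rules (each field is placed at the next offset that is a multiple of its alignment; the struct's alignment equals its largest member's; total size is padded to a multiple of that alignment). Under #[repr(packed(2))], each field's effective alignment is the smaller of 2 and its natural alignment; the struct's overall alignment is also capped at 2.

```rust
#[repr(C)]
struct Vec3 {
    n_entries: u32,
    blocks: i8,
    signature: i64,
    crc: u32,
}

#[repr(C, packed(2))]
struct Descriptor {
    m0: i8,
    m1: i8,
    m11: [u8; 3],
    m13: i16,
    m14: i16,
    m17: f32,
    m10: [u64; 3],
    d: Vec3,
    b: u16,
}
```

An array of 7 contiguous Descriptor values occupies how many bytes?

Vec3: n_entries at 0 (size 4, align 4) → ends 4; blocks at 4 (size 1, align 1) → ends 5; pad 3 to align 8 for signature; signature at 8 (size 8, align 8) → ends 16; crc at 16 (size 4, align 4) → ends 20; tail pad 4 to reach multiple of 8; total 24 bytes, alignment 8
m0 at 0 (size 1, align 1) → ends 1
m1 at 1 (size 1, align 1) → ends 2
m11 at 2 (size 3, align 1) → ends 5
pad 1 to align 2 for m13
m13 at 6 (size 2, align 2) → ends 8
m14 at 8 (size 2, align 2) → ends 10
m17 at 10 (size 4, align 2) → ends 14
m10 at 14 (size 24, align 2) → ends 38
d at 38 (size 24, align 2) → ends 62
b at 62 (size 2, align 2) → ends 64
total 64 bytes, alignment 2
array of 7: 7 × 64 = 448

448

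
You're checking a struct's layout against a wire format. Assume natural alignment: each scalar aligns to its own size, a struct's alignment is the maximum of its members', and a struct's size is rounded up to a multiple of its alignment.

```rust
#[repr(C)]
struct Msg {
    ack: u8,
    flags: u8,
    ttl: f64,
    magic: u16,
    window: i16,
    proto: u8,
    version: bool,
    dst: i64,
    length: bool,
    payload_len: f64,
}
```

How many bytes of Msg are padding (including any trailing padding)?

15

ack at 0 (size 1, align 1) → ends 1
flags at 1 (size 1, align 1) → ends 2
pad 6 to align 8 for ttl
ttl at 8 (size 8, align 8) → ends 16
magic at 16 (size 2, align 2) → ends 18
window at 18 (size 2, align 2) → ends 20
proto at 20 (size 1, align 1) → ends 21
version at 21 (size 1, align 1) → ends 22
pad 2 to align 8 for dst
dst at 24 (size 8, align 8) → ends 32
length at 32 (size 1, align 1) → ends 33
pad 7 to align 8 for payload_len
payload_len at 40 (size 8, align 8) → ends 48
total 48 bytes, alignment 8
data bytes 33, size 48 → padding 15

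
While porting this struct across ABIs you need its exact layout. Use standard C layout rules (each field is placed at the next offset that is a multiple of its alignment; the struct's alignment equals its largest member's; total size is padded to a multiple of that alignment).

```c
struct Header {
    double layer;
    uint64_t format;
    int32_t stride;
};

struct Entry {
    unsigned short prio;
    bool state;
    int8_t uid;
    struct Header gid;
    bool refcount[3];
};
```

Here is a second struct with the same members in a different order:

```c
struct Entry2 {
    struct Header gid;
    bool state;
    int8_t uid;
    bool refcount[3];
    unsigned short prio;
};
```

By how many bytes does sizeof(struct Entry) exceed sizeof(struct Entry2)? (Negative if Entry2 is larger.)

Header: @0: layer [8B, align 8] → 8; @8: format [8B, align 8] → 16; @16: stride [4B, align 4] → 20; +4 tail pad (align 8); size 24, align 8
@0: prio [2B, align 2] → 2
@2: state [1B, align 1] → 3
@3: uid [1B, align 1] → 4
+4 pad (align 8)
@8: gid [24B, align 8] → 32
@32: refcount [3B, align 1] → 35
+5 tail pad (align 8)
size 40, align 8
— Entry2 —
@0: gid [24B, align 8] → 24
@24: state [1B, align 1] → 25
@25: uid [1B, align 1] → 26
@26: refcount [3B, align 1] → 29
+1 pad (align 2)
@30: prio [2B, align 2] → 32
size 32, align 8
40 − 32 = 8

8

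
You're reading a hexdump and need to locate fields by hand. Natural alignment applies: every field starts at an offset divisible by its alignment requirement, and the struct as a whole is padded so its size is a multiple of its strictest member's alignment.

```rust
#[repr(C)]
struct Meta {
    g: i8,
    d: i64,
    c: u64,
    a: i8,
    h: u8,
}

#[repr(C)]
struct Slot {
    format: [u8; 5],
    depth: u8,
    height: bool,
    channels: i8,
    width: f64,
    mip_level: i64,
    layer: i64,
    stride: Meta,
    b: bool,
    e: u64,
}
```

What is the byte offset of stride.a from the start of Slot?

56

Meta: 0..1  g  (1B, 1-aligned); 1..8  -- padding (7B); 8..16  d  (8B, 8-aligned); 16..24  c  (8B, 8-aligned); 24..25  a  (1B, 1-aligned); 25..26  h  (1B, 1-aligned); 26..32  -- tail padding (6B); sizeof = 32, alignof = 8
0..5  format  (5B, 1-aligned)
5..6  depth  (1B, 1-aligned)
6..7  height  (1B, 1-aligned)
7..8  channels  (1B, 1-aligned)
8..16  width  (8B, 8-aligned)
16..24  mip_level  (8B, 8-aligned)
24..32  layer  (8B, 8-aligned)
32..64  stride  (32B, 8-aligned)
within Meta: a at 24
32 + 24 = 56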